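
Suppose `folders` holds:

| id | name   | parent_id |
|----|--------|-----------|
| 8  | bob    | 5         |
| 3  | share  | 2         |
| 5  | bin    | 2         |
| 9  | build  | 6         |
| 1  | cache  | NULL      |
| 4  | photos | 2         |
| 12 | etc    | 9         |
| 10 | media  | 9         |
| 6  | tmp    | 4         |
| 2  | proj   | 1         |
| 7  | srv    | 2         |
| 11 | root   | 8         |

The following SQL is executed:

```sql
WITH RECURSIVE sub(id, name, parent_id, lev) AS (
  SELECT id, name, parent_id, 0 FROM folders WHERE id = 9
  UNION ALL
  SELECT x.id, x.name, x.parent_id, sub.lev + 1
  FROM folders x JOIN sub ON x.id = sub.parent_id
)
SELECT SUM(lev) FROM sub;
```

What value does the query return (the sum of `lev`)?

10

Base: id=9 (build), parent_id=6, lev 0.
Iteration 1: join on id=6 -> tmp (id 6, parent_id=4, lev 1).
Iteration 2: join on id=4 -> photos (id 4, parent_id=2, lev 2).
Iteration 3: join on id=2 -> proj (id 2, parent_id=1, lev 3).
Iteration 4: join on id=1 -> cache (id 1, parent_id=NULL, lev 4).
Iteration 5: parent_id is NULL; no match; recursion stops.
SUM(lev) = 0 + 1 + 2 + 3 + 4 = 10.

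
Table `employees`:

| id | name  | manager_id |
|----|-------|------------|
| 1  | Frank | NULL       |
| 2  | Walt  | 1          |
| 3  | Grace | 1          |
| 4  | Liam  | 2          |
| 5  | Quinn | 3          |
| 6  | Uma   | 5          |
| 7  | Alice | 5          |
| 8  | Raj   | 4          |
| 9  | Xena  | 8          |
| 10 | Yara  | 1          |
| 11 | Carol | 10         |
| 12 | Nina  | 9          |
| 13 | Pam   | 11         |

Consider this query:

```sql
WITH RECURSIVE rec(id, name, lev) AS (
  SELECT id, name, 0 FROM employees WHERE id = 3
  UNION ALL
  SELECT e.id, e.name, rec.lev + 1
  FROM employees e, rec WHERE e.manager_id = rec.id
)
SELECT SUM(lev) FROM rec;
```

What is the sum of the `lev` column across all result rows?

5

Base: id=3 (Grace) at lev 0.
Iteration 1: rows with manager_id in {3} -> Quinn (id 5, lev 1).
Iteration 2: rows with manager_id in {5} -> Uma (id 6, lev 2), Alice (id 7, lev 2).
Iteration 3: no rows with manager_id in {6,7}; recursion stops.
SUM(lev) = 0 + 1 + 2 + 2 = 5.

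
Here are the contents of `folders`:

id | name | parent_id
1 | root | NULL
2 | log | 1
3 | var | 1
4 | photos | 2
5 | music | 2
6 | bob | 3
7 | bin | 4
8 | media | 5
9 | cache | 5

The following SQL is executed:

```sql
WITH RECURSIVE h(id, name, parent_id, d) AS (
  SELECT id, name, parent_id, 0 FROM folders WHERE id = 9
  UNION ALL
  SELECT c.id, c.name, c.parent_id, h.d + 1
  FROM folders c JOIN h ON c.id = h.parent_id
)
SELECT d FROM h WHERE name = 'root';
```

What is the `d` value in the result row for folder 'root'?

Base: id=9 (cache), parent_id=5, d 0.
Iteration 1: join on id=5 -> music (id 5, parent_id=2, d 1).
Iteration 2: join on id=2 -> log (id 2, parent_id=1, d 2).
Iteration 3: join on id=1 -> root (id 1, parent_id=NULL, d 3).
Iteration 4: parent_id is NULL; no match; recursion stops.

3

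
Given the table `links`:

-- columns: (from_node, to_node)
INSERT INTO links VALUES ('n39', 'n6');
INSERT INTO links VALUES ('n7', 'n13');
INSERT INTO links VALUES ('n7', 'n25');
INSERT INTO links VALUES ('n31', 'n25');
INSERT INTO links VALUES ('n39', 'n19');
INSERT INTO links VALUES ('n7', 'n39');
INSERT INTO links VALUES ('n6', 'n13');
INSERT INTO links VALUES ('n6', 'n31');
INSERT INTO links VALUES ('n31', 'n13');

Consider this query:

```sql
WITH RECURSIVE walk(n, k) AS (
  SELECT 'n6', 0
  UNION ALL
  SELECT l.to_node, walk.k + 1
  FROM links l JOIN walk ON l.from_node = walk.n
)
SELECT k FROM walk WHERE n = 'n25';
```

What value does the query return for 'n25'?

Base: (n6, k=0).
Iteration 1: edges from {n6} -> (n13, k=1), (n31, k=1).
Iteration 2: edges from {n13,n31} -> (n13, k=2), (n25, k=2).
Iteration 3: no outgoing edges from {n13,n25}; recursion stops.

2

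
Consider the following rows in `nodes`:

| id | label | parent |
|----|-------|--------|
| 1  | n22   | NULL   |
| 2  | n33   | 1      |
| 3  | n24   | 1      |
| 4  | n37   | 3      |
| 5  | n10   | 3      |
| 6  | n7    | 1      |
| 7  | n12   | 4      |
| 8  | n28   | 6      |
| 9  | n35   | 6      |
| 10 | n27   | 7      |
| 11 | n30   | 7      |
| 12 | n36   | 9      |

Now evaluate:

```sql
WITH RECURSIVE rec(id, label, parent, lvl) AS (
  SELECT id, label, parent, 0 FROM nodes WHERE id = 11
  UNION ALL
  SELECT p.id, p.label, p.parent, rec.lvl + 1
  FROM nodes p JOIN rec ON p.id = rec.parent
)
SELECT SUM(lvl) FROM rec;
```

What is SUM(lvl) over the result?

10

Base: id=11 (n30), parent=7, lvl 0.
Iteration 1: join on id=7 -> n12 (id 7, parent=4, lvl 1).
Iteration 2: join on id=4 -> n37 (id 4, parent=3, lvl 2).
Iteration 3: join on id=3 -> n24 (id 3, parent=1, lvl 3).
Iteration 4: join on id=1 -> n22 (id 1, parent=NULL, lvl 4).
Iteration 5: parent is NULL; no match; recursion stops.
SUM(lvl) = 0 + 1 + 2 + 3 + 4 = 10.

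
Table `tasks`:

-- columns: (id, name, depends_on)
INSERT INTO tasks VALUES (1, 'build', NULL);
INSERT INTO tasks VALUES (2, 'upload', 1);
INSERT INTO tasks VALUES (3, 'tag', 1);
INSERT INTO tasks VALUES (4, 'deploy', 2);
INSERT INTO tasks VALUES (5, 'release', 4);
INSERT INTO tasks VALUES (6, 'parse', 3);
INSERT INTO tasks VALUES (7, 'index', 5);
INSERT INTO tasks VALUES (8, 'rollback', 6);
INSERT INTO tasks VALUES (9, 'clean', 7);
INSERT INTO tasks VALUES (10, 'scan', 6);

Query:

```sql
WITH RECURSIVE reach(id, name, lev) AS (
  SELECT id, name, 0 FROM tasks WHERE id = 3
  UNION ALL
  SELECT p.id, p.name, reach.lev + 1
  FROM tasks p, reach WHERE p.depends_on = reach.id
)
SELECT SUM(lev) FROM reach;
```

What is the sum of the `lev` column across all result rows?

5

Base: id=3 (tag) at lev 0.
Iteration 1: rows with depends_on in {3} -> parse (id 6, lev 1).
Iteration 2: rows with depends_on in {6} -> rollback (id 8, lev 2), scan (id 10, lev 2).
Iteration 3: no rows with depends_on in {8,10}; recursion stops.
SUM(lev) = 0 + 1 + 2 + 2 = 5.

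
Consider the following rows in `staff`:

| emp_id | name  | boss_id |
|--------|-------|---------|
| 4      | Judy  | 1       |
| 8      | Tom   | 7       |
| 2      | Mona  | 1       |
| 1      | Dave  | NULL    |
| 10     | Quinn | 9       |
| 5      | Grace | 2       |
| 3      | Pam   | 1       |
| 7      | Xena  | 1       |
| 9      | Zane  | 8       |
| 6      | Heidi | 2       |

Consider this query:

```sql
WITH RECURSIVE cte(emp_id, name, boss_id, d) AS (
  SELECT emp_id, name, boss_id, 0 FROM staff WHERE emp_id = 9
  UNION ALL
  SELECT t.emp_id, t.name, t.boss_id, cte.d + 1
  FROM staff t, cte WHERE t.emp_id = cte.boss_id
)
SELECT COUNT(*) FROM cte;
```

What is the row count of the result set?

Base: emp_id=9 (Zane), boss_id=8, d 0.
Iteration 1: join on emp_id=8 -> Tom (id 8, boss_id=7, d 1).
Iteration 2: join on emp_id=7 -> Xena (id 7, boss_id=1, d 2).
Iteration 3: join on emp_id=1 -> Dave (id 1, boss_id=NULL, d 3).
Iteration 4: boss_id is NULL; no match; recursion stops.
Total rows emitted: 4.

4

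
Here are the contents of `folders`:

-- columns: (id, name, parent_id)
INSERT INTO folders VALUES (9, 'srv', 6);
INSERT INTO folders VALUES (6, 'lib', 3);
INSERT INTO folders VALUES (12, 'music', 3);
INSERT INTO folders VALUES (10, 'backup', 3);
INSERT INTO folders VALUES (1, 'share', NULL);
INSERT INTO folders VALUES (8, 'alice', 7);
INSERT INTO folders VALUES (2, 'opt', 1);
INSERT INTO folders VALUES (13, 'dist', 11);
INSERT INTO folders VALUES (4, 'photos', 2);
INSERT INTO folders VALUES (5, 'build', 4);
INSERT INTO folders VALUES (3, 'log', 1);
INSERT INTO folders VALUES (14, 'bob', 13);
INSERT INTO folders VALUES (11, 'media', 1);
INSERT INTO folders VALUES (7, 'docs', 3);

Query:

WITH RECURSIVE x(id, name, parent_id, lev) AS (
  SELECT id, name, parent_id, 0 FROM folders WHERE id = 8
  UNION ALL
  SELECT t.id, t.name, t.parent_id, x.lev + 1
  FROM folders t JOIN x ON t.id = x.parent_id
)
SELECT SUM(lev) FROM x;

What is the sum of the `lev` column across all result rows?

6

Base: id=8 (alice), parent_id=7, lev 0.
Iteration 1: join on id=7 -> docs (id 7, parent_id=3, lev 1).
Iteration 2: join on id=3 -> log (id 3, parent_id=1, lev 2).
Iteration 3: join on id=1 -> share (id 1, parent_id=NULL, lev 3).
Iteration 4: parent_id is NULL; no match; recursion stops.
SUM(lev) = 0 + 1 + 2 + 3 = 6.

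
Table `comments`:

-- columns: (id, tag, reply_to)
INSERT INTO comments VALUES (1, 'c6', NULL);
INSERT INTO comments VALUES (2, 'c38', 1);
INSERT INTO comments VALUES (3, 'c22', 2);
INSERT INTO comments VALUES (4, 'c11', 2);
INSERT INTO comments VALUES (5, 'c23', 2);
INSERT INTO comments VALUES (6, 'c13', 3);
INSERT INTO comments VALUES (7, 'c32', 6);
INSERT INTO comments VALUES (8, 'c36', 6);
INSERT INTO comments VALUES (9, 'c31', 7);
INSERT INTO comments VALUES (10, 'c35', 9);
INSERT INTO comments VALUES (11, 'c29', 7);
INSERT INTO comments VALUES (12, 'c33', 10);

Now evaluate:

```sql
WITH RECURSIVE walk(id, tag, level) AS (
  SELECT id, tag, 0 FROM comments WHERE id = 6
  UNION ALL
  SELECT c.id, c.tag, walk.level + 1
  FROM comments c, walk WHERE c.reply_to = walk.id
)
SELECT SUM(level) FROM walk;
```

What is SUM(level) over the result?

13

Base: id=6 (c13) at level 0.
Iteration 1: rows with reply_to in {6} -> c32 (id 7, level 1), c36 (id 8, level 1).
Iteration 2: rows with reply_to in {7,8} -> c31 (id 9, level 2), c29 (id 11, level 2).
Iteration 3: rows with reply_to in {9,11} -> c35 (id 10, level 3).
Iteration 4: rows with reply_to in {10} -> c33 (id 12, level 4).
Iteration 5: no rows with reply_to in {12}; recursion stops.
SUM(level) = 0 + 1 + 1 + 2 + 2 + 3 + 4 = 13.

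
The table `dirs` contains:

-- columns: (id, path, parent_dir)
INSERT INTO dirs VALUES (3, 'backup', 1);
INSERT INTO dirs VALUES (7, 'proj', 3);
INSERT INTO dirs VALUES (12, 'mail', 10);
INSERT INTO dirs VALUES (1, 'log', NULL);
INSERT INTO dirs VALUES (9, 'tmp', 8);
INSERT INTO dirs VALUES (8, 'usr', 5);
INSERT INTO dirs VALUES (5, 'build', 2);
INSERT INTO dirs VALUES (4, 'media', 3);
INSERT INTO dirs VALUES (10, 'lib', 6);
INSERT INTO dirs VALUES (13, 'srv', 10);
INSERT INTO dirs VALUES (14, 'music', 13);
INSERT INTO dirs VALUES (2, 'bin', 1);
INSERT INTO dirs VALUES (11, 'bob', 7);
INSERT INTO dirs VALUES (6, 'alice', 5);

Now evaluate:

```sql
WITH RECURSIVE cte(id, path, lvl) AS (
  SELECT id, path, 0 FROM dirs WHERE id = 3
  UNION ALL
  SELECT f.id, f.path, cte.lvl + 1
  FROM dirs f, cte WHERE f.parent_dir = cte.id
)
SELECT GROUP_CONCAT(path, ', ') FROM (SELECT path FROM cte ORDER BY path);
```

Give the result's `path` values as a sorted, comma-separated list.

Base: id=3 (backup) at lvl 0.
Iteration 1: rows with parent_dir in {3} -> media (id 4, lvl 1), proj (id 7, lvl 1).
Iteration 2: rows with parent_dir in {4,7} -> bob (id 11, lvl 2).
Iteration 3: no rows with parent_dir in {11}; recursion stops.

backup, bob, media, proj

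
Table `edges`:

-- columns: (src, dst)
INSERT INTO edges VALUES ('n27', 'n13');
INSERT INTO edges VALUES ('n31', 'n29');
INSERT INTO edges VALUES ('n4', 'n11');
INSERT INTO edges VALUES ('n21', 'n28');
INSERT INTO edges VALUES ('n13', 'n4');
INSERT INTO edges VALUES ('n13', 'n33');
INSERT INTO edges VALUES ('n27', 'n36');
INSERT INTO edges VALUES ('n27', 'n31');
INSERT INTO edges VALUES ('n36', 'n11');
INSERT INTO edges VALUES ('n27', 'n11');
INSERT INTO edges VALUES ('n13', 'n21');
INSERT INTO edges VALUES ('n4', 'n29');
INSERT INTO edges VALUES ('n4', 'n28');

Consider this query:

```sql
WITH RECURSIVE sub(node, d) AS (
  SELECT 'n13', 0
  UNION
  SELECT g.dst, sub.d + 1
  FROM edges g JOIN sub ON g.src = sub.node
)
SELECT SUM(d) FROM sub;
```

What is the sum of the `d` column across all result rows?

9

Base: (n13, d=0).
Iteration 1: edges from {n13} -> (n21, d=1), (n33, d=1), (n4, d=1).
Iteration 2: edges from {n21,n33,n4} -> (n11, d=2), (n28, d=2), (n29, d=2). [UNION drops 1 duplicate row(s)]
Iteration 3: no outgoing edges from {n11,n28,n29}; recursion stops.
SUM(d) = 0 + 1 + 1 + 1 + 2 + 2 + 2 = 9.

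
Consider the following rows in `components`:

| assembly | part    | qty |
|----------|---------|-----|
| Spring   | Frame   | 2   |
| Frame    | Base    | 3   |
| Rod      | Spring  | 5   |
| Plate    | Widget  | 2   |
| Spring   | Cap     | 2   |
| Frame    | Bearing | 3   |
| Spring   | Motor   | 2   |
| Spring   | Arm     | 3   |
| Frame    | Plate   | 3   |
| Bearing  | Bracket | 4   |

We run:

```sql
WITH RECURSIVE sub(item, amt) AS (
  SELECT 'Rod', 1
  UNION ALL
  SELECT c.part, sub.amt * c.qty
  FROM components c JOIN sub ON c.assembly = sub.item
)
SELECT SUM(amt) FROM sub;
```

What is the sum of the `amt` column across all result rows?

Base: (Rod, amt=1).
Iteration 1: components of {Rod} -> Spring = 1*5 = 5.
Iteration 2: components of {Spring} -> Arm = 5*3 = 15, Cap = 5*2 = 10, Frame = 5*2 = 10, Motor = 5*2 = 10.
Iteration 3: components of {Arm,Cap,Frame,Motor} -> Base = 10*3 = 30, Bearing = 10*3 = 30, Plate = 10*3 = 30.
Iteration 4: components of {Base,Bearing,Plate} -> Bracket = 30*4 = 120, Widget = 30*2 = 60.
Iteration 5: no further components; recursion stops.
SUM(amt) = 1 + 5 + 15 + 10 + 10 + 10 + 30 + 30 + 30 + 120 + 60 = 321.

321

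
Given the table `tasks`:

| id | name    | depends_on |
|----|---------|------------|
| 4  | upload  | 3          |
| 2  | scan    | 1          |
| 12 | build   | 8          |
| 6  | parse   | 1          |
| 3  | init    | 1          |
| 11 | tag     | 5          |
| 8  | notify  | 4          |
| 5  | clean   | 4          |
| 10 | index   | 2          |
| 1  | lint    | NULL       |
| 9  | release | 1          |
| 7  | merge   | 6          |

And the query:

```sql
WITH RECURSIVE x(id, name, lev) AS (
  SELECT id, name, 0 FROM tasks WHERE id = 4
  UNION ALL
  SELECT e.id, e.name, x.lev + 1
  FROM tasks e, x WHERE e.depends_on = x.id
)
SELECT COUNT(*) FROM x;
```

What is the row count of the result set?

5

Base: id=4 (upload) at lev 0.
Iteration 1: rows with depends_on in {4} -> clean (id 5, lev 1), notify (id 8, lev 1).
Iteration 2: rows with depends_on in {5,8} -> tag (id 11, lev 2), build (id 12, lev 2).
Iteration 3: no rows with depends_on in {11,12}; recursion stops.
Total rows emitted: 5.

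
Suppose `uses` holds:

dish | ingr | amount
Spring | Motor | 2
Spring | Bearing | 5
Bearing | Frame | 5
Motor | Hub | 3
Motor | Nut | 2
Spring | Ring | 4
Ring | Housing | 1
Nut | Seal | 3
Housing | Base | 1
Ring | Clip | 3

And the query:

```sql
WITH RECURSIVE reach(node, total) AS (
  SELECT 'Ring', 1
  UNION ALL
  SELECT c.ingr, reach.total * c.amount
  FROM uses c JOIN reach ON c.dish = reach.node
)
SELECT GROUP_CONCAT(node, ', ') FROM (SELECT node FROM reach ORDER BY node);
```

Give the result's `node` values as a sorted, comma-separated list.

Base, Clip, Housing, Ring

Base: (Ring, total=1).
Iteration 1: components of {Ring} -> Clip = 1*3 = 3, Housing = 1*1 = 1.
Iteration 2: components of {Clip,Housing} -> Base = 1*1 = 1.
Iteration 3: no further components; recursion stops.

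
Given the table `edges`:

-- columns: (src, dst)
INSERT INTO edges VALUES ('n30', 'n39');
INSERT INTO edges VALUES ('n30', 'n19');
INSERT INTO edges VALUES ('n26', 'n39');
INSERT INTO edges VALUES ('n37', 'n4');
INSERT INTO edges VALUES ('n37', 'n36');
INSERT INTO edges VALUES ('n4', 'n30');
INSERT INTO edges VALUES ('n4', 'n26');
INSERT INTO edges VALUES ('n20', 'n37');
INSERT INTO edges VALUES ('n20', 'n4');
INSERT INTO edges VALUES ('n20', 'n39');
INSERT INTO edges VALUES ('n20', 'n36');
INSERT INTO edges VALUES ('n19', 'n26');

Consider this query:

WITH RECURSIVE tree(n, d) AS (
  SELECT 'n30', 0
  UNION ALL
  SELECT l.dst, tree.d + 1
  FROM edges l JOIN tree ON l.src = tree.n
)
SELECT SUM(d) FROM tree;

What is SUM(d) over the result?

Base: (n30, d=0).
Iteration 1: edges from {n30} -> (n19, d=1), (n39, d=1).
Iteration 2: edges from {n19,n39} -> (n26, d=2).
Iteration 3: edges from {n26} -> (n39, d=3).
Iteration 4: no outgoing edges from {n39}; recursion stops.
SUM(d) = 0 + 1 + 1 + 2 + 3 = 7.

7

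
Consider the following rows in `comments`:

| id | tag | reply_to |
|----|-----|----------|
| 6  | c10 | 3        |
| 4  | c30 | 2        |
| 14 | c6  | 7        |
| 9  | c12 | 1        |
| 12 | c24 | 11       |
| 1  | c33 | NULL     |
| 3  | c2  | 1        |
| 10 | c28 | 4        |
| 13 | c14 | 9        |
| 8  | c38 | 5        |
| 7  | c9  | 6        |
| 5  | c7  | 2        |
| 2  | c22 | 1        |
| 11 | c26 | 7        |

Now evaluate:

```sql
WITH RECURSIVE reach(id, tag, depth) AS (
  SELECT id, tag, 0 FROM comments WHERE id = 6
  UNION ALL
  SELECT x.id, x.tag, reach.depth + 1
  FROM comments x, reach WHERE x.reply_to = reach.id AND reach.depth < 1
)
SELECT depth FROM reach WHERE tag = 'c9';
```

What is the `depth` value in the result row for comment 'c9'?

1

Base: id=6 (c10) at depth 0.
Iteration 1: rows with reply_to in {6} -> c9 (id 7, depth 1).
Iteration 2: depth < 1 fails for all current rows; recursion stops.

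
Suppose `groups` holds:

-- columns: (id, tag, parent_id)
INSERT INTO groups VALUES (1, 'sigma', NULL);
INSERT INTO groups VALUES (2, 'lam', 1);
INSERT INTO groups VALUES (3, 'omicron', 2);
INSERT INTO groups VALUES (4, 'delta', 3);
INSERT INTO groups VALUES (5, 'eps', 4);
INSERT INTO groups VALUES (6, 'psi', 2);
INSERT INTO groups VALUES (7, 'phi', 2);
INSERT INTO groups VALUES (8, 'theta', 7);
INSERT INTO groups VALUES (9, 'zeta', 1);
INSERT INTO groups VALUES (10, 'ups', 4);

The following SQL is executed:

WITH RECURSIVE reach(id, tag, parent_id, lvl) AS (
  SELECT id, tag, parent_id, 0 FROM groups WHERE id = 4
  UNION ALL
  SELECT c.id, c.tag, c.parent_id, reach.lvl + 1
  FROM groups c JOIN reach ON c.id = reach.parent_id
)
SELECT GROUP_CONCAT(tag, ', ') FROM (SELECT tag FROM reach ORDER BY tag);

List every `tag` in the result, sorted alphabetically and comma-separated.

Base: id=4 (delta), parent_id=3, lvl 0.
Iteration 1: join on id=3 -> omicron (id 3, parent_id=2, lvl 1).
Iteration 2: join on id=2 -> lam (id 2, parent_id=1, lvl 2).
Iteration 3: join on id=1 -> sigma (id 1, parent_id=NULL, lvl 3).
Iteration 4: parent_id is NULL; no match; recursion stops.

delta, lam, omicron, sigma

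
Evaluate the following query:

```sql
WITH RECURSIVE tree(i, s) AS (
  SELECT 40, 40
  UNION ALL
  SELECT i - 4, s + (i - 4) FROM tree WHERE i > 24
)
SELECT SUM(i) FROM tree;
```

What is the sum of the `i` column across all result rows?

Base: i=40, s=40.
Iteration 1: 40 > 24 holds -> i = 40 - 4 = 36, s = 40 + 36 = 76.
Iteration 2: 36 > 24 holds -> i = 36 - 4 = 32, s = 76 + 32 = 108.
Iteration 3: 32 > 24 holds -> i = 32 - 4 = 28, s = 108 + 28 = 136.
Iteration 4: 28 > 24 holds -> i = 28 - 4 = 24, s = 136 + 24 = 160.
Iteration 5: 24 > 24 fails; recursion stops.
SUM(i) = 40 + 36 + 32 + 28 + 24 = 160.

160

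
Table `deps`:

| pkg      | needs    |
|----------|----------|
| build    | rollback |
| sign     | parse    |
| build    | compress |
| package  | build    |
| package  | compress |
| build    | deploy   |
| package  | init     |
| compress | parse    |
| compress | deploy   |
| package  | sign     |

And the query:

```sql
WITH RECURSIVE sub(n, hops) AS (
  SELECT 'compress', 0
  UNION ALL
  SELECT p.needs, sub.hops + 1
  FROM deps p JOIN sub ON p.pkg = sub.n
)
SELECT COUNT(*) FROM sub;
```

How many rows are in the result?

Base: (compress, hops=0).
Iteration 1: edges from {compress} -> (deploy, hops=1), (parse, hops=1).
Iteration 2: no outgoing edges from {deploy,parse}; recursion stops.
Total rows emitted: 3.

3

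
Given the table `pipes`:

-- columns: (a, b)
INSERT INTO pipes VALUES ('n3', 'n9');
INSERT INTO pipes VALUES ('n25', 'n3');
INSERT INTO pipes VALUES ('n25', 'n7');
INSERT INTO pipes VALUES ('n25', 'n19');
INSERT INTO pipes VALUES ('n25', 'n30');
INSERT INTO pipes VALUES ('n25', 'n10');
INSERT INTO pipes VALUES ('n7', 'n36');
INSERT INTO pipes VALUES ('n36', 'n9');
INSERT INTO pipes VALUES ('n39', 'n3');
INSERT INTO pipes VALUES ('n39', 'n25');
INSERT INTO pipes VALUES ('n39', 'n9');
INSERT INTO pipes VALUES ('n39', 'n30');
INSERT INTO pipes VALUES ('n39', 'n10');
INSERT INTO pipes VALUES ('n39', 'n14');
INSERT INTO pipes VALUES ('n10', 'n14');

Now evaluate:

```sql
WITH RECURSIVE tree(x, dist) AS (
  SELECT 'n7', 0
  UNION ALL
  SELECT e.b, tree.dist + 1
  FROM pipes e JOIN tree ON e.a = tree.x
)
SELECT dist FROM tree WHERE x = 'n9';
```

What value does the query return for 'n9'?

Base: (n7, dist=0).
Iteration 1: edges from {n7} -> (n36, dist=1).
Iteration 2: edges from {n36} -> (n9, dist=2).
Iteration 3: no outgoing edges from {n9}; recursion stops.

2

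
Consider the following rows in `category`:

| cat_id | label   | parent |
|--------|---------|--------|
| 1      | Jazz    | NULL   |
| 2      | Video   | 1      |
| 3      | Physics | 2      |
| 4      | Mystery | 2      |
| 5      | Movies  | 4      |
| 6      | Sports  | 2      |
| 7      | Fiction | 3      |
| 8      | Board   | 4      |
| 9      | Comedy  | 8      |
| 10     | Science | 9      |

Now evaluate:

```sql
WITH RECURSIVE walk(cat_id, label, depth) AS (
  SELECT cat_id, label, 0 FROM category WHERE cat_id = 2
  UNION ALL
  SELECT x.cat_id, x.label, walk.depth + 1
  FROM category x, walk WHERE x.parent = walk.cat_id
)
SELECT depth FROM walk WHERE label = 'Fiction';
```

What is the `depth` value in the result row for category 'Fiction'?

2

Base: cat_id=2 (Video) at depth 0.
Iteration 1: rows with parent in {2} -> Physics (id 3, depth 1), Mystery (id 4, depth 1), Sports (id 6, depth 1).
Iteration 2: rows with parent in {3,4,6} -> Movies (id 5, depth 2), Fiction (id 7, depth 2), Board (id 8, depth 2).
Iteration 3: rows with parent in {5,7,8} -> Comedy (id 9, depth 3).
Iteration 4: rows with parent in {9} -> Science (id 10, depth 4).
Iteration 5: no rows with parent in {10}; recursion stops.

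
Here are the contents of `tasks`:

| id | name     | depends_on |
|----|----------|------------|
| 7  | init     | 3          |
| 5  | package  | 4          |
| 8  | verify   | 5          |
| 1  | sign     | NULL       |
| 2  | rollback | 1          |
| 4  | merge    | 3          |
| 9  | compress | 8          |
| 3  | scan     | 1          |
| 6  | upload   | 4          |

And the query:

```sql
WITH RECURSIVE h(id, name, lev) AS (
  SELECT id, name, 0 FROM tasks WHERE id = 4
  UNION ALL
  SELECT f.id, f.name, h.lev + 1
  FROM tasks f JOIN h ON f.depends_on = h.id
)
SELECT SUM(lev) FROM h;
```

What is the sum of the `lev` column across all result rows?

Base: id=4 (merge) at lev 0.
Iteration 1: rows with depends_on in {4} -> package (id 5, lev 1), upload (id 6, lev 1).
Iteration 2: rows with depends_on in {5,6} -> verify (id 8, lev 2).
Iteration 3: rows with depends_on in {8} -> compress (id 9, lev 3).
Iteration 4: no rows with depends_on in {9}; recursion stops.
SUM(lev) = 0 + 1 + 1 + 2 + 3 = 7.

7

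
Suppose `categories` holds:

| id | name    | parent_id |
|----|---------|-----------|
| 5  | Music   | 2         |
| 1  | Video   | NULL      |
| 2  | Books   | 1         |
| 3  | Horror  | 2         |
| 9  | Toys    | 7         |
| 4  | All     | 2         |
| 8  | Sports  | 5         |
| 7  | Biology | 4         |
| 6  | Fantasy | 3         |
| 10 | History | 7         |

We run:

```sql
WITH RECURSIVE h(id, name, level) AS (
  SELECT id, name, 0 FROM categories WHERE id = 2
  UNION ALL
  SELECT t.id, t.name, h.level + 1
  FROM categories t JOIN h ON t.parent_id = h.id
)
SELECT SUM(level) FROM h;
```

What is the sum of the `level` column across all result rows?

15

Base: id=2 (Books) at level 0.
Iteration 1: rows with parent_id in {2} -> Horror (id 3, level 1), All (id 4, level 1), Music (id 5, level 1).
Iteration 2: rows with parent_id in {3,4,5} -> Fantasy (id 6, level 2), Biology (id 7, level 2), Sports (id 8, level 2).
Iteration 3: rows with parent_id in {6,7,8} -> Toys (id 9, level 3), History (id 10, level 3).
Iteration 4: no rows with parent_id in {9,10}; recursion stops.
SUM(level) = 0 + 1 + 1 + 1 + 2 + 2 + 2 + 3 + 3 = 15.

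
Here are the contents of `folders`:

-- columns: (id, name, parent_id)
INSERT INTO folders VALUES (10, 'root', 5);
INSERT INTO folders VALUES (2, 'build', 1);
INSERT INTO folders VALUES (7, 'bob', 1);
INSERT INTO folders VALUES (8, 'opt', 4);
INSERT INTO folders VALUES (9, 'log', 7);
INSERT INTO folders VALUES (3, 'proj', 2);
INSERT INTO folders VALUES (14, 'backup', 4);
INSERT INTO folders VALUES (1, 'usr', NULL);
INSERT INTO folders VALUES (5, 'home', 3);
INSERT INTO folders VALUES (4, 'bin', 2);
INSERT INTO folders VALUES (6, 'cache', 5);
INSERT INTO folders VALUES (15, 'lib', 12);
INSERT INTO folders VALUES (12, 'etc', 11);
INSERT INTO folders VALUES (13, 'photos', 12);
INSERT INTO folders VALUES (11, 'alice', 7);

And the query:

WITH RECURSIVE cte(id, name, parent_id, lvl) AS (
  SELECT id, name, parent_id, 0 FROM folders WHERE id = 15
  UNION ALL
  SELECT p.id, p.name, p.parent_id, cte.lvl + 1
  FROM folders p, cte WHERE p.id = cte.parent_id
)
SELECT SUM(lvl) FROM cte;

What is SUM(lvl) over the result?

Base: id=15 (lib), parent_id=12, lvl 0.
Iteration 1: join on id=12 -> etc (id 12, parent_id=11, lvl 1).
Iteration 2: join on id=11 -> alice (id 11, parent_id=7, lvl 2).
Iteration 3: join on id=7 -> bob (id 7, parent_id=1, lvl 3).
Iteration 4: join on id=1 -> usr (id 1, parent_id=NULL, lvl 4).
Iteration 5: parent_id is NULL; no match; recursion stops.
SUM(lvl) = 0 + 1 + 2 + 3 + 4 = 10.

10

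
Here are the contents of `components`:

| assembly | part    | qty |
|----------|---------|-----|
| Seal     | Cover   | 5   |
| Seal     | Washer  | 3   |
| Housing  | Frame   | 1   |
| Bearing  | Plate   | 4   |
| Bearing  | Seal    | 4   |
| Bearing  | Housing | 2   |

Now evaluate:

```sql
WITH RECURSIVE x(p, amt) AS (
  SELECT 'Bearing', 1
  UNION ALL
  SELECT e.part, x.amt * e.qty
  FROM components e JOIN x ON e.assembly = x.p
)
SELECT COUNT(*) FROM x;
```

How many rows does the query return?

7

Base: (Bearing, amt=1).
Iteration 1: components of {Bearing} -> Housing = 1*2 = 2, Plate = 1*4 = 4, Seal = 1*4 = 4.
Iteration 2: components of {Housing,Plate,Seal} -> Cover = 4*5 = 20, Frame = 2*1 = 2, Washer = 4*3 = 12.
Iteration 3: no further components; recursion stops.
Total rows emitted: 7.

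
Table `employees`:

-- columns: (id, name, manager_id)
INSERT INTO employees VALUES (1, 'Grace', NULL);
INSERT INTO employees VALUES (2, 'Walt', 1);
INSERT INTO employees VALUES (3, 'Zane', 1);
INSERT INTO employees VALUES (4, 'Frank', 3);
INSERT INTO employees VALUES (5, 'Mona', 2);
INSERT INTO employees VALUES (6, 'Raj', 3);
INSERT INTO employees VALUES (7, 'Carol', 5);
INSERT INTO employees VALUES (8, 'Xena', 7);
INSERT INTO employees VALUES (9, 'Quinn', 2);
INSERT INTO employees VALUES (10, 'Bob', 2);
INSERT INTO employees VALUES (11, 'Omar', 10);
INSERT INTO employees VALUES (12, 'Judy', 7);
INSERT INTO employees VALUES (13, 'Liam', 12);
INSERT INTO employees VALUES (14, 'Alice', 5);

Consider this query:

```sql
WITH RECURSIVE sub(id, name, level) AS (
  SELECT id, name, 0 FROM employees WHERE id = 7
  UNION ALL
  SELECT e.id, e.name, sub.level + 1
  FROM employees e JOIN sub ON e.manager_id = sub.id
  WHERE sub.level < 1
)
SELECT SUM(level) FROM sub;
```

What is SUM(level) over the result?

Base: id=7 (Carol) at level 0.
Iteration 1: rows with manager_id in {7} -> Xena (id 8, level 1), Judy (id 12, level 1).
Iteration 2: level < 1 fails for all current rows; recursion stops.
SUM(level) = 0 + 1 + 1 = 2.

2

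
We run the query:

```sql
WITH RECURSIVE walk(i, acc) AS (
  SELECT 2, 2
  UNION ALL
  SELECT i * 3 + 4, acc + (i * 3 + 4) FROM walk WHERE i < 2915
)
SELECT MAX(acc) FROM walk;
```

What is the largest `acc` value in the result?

Base: i=2, acc=2.
Iteration 1: 2 < 2915 holds -> i = 2 * 3 + 4 = 10, acc = 2 + 10 = 12.
Iteration 2: 10 < 2915 holds -> i = 10 * 3 + 4 = 34, acc = 12 + 34 = 46.
Iteration 3: 34 < 2915 holds -> i = 34 * 3 + 4 = 106, acc = 46 + 106 = 152.
Iteration 4: 106 < 2915 holds -> i = 106 * 3 + 4 = 322, acc = 152 + 322 = 474.
Iteration 5: 322 < 2915 holds -> i = 322 * 3 + 4 = 970, acc = 474 + 970 = 1444.
Iteration 6: 970 < 2915 holds -> i = 970 * 3 + 4 = 2914, acc = 1444 + 2914 = 4358.
Iteration 7: 2914 < 2915 holds -> i = 2914 * 3 + 4 = 8746, acc = 4358 + 8746 = 13104.
Iteration 8: 8746 < 2915 fails; recursion stops.
acc values: 2, 12, 46, 152, 474, 1444, 4358, 13104; the maximum is 13104.

13104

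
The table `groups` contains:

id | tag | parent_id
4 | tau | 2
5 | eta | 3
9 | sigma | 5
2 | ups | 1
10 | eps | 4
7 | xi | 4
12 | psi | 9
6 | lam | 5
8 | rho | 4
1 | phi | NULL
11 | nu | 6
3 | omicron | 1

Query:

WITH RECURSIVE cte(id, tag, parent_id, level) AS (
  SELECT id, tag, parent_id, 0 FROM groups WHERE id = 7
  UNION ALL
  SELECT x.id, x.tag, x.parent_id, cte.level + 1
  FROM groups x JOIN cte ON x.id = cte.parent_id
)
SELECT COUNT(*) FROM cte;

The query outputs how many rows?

4

Base: id=7 (xi), parent_id=4, level 0.
Iteration 1: join on id=4 -> tau (id 4, parent_id=2, level 1).
Iteration 2: join on id=2 -> ups (id 2, parent_id=1, level 2).
Iteration 3: join on id=1 -> phi (id 1, parent_id=NULL, level 3).
Iteration 4: parent_id is NULL; no match; recursion stops.
Total rows emitted: 4.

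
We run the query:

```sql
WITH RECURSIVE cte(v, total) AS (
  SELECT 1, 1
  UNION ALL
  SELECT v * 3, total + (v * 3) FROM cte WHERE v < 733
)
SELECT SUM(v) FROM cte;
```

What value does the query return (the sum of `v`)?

Base: v=1, total=1.
Iteration 1: 1 < 733 holds -> v = 1 * 3 = 3, total = 1 + 3 = 4.
Iteration 2: 3 < 733 holds -> v = 3 * 3 = 9, total = 4 + 9 = 13.
Iteration 3: 9 < 733 holds -> v = 9 * 3 = 27, total = 13 + 27 = 40.
Iteration 4: 27 < 733 holds -> v = 27 * 3 = 81, total = 40 + 81 = 121.
Iteration 5: 81 < 733 holds -> v = 81 * 3 = 243, total = 121 + 243 = 364.
Iteration 6: 243 < 733 holds -> v = 243 * 3 = 729, total = 364 + 729 = 1093.
Iteration 7: 729 < 733 holds -> v = 729 * 3 = 2187, total = 1093 + 2187 = 3280.
Iteration 8: 2187 < 733 fails; recursion stops.
SUM(v) = 1 + 3 + 9 + 27 + 81 + 243 + 729 + 2187 = 3280.

3280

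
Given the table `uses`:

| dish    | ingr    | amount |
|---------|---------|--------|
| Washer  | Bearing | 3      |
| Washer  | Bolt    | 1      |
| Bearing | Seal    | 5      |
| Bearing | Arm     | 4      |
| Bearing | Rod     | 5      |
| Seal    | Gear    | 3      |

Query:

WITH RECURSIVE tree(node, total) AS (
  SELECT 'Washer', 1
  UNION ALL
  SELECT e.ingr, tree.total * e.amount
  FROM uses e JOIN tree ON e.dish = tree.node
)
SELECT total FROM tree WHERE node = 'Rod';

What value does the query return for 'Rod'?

Base: (Washer, total=1).
Iteration 1: components of {Washer} -> Bearing = 1*3 = 3, Bolt = 1*1 = 1.
Iteration 2: components of {Bearing,Bolt} -> Arm = 3*4 = 12, Rod = 3*5 = 15, Seal = 3*5 = 15.
Iteration 3: components of {Arm,Rod,Seal} -> Gear = 15*3 = 45.
Iteration 4: no further components; recursion stops.

15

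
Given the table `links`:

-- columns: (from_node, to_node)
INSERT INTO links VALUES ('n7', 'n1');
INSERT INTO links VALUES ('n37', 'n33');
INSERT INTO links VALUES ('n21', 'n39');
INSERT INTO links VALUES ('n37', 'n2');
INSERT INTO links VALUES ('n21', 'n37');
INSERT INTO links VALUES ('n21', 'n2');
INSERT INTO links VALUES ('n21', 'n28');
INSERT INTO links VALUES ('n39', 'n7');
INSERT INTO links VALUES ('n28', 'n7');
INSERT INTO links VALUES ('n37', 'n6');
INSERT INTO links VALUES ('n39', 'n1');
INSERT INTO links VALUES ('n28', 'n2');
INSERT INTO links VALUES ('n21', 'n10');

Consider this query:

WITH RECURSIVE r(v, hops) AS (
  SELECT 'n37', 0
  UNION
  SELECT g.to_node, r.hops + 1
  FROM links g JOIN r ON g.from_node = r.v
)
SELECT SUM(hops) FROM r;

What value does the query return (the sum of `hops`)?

Base: (n37, hops=0).
Iteration 1: edges from {n37} -> (n2, hops=1), (n33, hops=1), (n6, hops=1).
Iteration 2: no outgoing edges from {n2,n33,n6}; recursion stops.
SUM(hops) = 0 + 1 + 1 + 1 = 3.

3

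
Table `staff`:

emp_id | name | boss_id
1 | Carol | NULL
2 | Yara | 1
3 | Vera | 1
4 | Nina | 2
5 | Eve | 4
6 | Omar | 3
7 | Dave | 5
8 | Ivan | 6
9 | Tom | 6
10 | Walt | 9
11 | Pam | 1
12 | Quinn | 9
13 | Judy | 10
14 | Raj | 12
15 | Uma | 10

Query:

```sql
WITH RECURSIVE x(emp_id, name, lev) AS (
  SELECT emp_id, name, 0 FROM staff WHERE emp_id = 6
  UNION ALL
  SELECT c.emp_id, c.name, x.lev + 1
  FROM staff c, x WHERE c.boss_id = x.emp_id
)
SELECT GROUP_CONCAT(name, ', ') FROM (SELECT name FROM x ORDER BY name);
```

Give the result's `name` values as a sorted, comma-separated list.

Ivan, Judy, Omar, Quinn, Raj, Tom, Uma, Walt

Base: emp_id=6 (Omar) at lev 0.
Iteration 1: rows with boss_id in {6} -> Ivan (id 8, lev 1), Tom (id 9, lev 1).
Iteration 2: rows with boss_id in {8,9} -> Walt (id 10, lev 2), Quinn (id 12, lev 2).
Iteration 3: rows with boss_id in {10,12} -> Judy (id 13, lev 3), Raj (id 14, lev 3), Uma (id 15, lev 3).
Iteration 4: no rows with boss_id in {13,14,15}; recursion stops.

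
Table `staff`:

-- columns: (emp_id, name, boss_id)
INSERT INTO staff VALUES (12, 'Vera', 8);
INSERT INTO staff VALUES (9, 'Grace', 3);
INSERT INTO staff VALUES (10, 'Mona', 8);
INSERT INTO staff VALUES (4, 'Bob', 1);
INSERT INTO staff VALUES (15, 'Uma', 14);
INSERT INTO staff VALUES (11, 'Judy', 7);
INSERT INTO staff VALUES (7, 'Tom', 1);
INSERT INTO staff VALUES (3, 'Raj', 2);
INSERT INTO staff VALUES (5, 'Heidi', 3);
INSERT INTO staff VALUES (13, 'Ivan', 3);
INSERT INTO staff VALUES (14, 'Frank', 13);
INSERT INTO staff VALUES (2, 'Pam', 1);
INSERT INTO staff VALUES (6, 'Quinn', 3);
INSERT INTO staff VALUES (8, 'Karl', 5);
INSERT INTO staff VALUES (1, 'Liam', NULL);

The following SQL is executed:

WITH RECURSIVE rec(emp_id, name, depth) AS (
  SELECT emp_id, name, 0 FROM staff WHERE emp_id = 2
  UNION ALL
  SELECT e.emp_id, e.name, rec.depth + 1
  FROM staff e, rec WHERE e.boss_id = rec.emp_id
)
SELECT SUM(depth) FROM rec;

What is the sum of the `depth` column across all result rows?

27

Base: emp_id=2 (Pam) at depth 0.
Iteration 1: rows with boss_id in {2} -> Raj (id 3, depth 1).
Iteration 2: rows with boss_id in {3} -> Heidi (id 5, depth 2), Quinn (id 6, depth 2), Grace (id 9, depth 2), Ivan (id 13, depth 2).
Iteration 3: rows with boss_id in {5,6,9,13} -> Karl (id 8, depth 3), Frank (id 14, depth 3).
Iteration 4: rows with boss_id in {8,14} -> Mona (id 10, depth 4), Vera (id 12, depth 4), Uma (id 15, depth 4).
Iteration 5: no rows with boss_id in {10,12,15}; recursion stops.
SUM(depth) = 0 + 1 + 2 + 2 + 2 + 2 + 3 + 3 + 4 + 4 + 4 = 27.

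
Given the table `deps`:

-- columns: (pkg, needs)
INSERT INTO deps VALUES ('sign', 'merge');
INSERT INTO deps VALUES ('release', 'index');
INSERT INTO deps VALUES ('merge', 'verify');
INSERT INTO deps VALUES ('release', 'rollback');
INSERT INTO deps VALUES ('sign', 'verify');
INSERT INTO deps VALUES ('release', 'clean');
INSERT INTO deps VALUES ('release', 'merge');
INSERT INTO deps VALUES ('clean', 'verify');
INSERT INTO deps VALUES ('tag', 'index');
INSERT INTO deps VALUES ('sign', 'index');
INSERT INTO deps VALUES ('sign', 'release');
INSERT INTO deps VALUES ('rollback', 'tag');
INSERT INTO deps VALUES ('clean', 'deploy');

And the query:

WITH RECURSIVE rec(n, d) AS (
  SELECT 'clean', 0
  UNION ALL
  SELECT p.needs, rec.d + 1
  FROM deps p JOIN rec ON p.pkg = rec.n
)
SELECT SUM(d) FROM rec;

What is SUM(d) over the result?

Base: (clean, d=0).
Iteration 1: edges from {clean} -> (deploy, d=1), (verify, d=1).
Iteration 2: no outgoing edges from {deploy,verify}; recursion stops.
SUM(d) = 0 + 1 + 1 = 2.

2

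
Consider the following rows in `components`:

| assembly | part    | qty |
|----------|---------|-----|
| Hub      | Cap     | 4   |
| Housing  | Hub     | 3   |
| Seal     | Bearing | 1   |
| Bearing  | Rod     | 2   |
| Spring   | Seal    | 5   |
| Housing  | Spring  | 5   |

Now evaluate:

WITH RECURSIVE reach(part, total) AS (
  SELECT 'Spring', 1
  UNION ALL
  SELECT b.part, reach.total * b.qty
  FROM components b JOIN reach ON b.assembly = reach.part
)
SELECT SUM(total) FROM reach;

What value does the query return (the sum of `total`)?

21

Base: (Spring, total=1).
Iteration 1: components of {Spring} -> Seal = 1*5 = 5.
Iteration 2: components of {Seal} -> Bearing = 5*1 = 5.
Iteration 3: components of {Bearing} -> Rod = 5*2 = 10.
Iteration 4: no further components; recursion stops.
SUM(total) = 1 + 5 + 5 + 10 = 21.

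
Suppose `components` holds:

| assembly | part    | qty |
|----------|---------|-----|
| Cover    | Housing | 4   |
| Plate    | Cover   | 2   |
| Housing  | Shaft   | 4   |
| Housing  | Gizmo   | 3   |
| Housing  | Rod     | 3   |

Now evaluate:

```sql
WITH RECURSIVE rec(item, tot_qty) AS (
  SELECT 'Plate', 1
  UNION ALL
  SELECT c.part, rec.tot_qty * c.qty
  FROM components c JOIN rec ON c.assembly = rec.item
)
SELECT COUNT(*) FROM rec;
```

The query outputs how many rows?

6

Base: (Plate, tot_qty=1).
Iteration 1: components of {Plate} -> Cover = 1*2 = 2.
Iteration 2: components of {Cover} -> Housing = 2*4 = 8.
Iteration 3: components of {Housing} -> Gizmo = 8*3 = 24, Rod = 8*3 = 24, Shaft = 8*4 = 32.
Iteration 4: no further components; recursion stops.
Total rows emitted: 6.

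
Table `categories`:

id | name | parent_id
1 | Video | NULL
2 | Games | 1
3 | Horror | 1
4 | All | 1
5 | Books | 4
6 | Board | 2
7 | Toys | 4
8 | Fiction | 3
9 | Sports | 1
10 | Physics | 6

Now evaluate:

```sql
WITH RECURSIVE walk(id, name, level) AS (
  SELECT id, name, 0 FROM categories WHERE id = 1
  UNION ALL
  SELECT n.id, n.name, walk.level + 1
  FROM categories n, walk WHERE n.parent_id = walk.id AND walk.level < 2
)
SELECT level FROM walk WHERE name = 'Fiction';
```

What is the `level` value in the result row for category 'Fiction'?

Base: id=1 (Video) at level 0.
Iteration 1: rows with parent_id in {1} -> Games (id 2, level 1), Horror (id 3, level 1), All (id 4, level 1), Sports (id 9, level 1).
Iteration 2: rows with parent_id in {2,3,4,9} -> Books (id 5, level 2), Board (id 6, level 2), Toys (id 7, level 2), Fiction (id 8, level 2).
Iteration 3: level < 2 fails for all current rows; recursion stops.

2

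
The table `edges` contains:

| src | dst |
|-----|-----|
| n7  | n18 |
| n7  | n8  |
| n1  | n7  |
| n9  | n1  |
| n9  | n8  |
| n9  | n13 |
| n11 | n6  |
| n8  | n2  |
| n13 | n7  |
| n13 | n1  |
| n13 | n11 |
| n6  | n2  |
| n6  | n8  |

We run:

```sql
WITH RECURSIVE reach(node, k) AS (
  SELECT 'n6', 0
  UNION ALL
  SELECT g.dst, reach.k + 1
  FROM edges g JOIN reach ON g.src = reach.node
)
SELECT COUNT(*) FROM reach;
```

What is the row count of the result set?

4

Base: (n6, k=0).
Iteration 1: edges from {n6} -> (n2, k=1), (n8, k=1).
Iteration 2: edges from {n2,n8} -> (n2, k=2).
Iteration 3: no outgoing edges from {n2}; recursion stops.
Total rows emitted: 4.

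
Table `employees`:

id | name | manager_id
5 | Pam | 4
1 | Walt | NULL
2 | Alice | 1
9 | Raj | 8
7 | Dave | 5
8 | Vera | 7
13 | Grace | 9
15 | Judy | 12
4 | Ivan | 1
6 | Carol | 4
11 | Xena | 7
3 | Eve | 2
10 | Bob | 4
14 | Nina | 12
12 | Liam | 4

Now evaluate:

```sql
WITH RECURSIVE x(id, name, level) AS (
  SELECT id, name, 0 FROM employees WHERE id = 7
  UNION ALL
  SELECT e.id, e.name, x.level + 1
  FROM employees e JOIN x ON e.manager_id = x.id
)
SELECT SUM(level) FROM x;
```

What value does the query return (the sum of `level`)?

7

Base: id=7 (Dave) at level 0.
Iteration 1: rows with manager_id in {7} -> Vera (id 8, level 1), Xena (id 11, level 1).
Iteration 2: rows with manager_id in {8,11} -> Raj (id 9, level 2).
Iteration 3: rows with manager_id in {9} -> Grace (id 13, level 3).
Iteration 4: no rows with manager_id in {13}; recursion stops.
SUM(level) = 0 + 1 + 1 + 2 + 3 = 7.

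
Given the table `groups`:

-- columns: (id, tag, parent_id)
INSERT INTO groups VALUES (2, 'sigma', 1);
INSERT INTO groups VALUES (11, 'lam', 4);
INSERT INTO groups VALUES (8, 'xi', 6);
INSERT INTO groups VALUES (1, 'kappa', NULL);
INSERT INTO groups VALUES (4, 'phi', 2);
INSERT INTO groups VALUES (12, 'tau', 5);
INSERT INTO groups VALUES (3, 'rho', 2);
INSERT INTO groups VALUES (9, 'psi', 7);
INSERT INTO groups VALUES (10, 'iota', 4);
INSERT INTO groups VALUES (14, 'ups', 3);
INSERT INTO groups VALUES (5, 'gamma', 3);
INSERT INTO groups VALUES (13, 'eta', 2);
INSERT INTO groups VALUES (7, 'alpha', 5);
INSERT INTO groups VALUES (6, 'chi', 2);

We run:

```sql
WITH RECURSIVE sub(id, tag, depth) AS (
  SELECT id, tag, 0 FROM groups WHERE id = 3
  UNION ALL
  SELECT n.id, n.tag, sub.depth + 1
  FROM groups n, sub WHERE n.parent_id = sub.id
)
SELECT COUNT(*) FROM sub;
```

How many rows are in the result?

Base: id=3 (rho) at depth 0.
Iteration 1: rows with parent_id in {3} -> gamma (id 5, depth 1), ups (id 14, depth 1).
Iteration 2: rows with parent_id in {5,14} -> alpha (id 7, depth 2), tau (id 12, depth 2).
Iteration 3: rows with parent_id in {7,12} -> psi (id 9, depth 3).
Iteration 4: no rows with parent_id in {9}; recursion stops.
Total rows emitted: 6.

6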